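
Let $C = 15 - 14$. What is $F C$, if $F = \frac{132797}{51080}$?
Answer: $\frac{132797}{51080} \approx 2.5998$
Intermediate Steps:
$F = \frac{132797}{51080}$ ($F = 132797 \cdot \frac{1}{51080} = \frac{132797}{51080} \approx 2.5998$)
$C = 1$ ($C = 15 - 14 = 1$)
$F C = \frac{132797}{51080} \cdot 1 = \frac{132797}{51080}$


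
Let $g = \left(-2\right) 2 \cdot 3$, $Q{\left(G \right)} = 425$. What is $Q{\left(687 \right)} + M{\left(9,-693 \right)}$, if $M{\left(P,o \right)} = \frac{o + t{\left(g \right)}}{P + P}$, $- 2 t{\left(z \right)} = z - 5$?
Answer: $\frac{13931}{36} \approx 386.97$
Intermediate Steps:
$g = -12$ ($g = \left(-4\right) 3 = -12$)
$t{\left(z \right)} = \frac{5}{2} - \frac{z}{2}$ ($t{\left(z \right)} = - \frac{z - 5}{2} = - \frac{-5 + z}{2} = \frac{5}{2} - \frac{z}{2}$)
$M{\left(P,o \right)} = \frac{\frac{17}{2} + o}{2 P}$ ($M{\left(P,o \right)} = \frac{o + \left(\frac{5}{2} - -6\right)}{P + P} = \frac{o + \left(\frac{5}{2} + 6\right)}{2 P} = \left(o + \frac{17}{2}\right) \frac{1}{2 P} = \left(\frac{17}{2} + o\right) \frac{1}{2 P} = \frac{\frac{17}{2} + o}{2 P}$)
$Q{\left(687 \right)} + M{\left(9,-693 \right)} = 425 + \frac{17 + 2 \left(-693\right)}{4 \cdot 9} = 425 + \frac{1}{4} \cdot \frac{1}{9} \left(17 - 1386\right) = 425 + \frac{1}{4} \cdot \frac{1}{9} \left(-1369\right) = 425 - \frac{1369}{36} = \frac{13931}{36}$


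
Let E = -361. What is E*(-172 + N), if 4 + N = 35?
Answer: 50901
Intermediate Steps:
N = 31 (N = -4 + 35 = 31)
E*(-172 + N) = -361*(-172 + 31) = -361*(-141) = 50901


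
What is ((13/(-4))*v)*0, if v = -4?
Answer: 0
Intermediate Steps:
((13/(-4))*v)*0 = ((13/(-4))*(-4))*0 = ((13*(-¼))*(-4))*0 = -13/4*(-4)*0 = 13*0 = 0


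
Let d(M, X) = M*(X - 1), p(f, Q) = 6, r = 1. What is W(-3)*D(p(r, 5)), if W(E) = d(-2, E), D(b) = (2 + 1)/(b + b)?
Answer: 2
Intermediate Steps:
D(b) = 3/(2*b) (D(b) = 3/((2*b)) = 3*(1/(2*b)) = 3/(2*b))
d(M, X) = M*(-1 + X)
W(E) = 2 - 2*E (W(E) = -2*(-1 + E) = 2 - 2*E)
W(-3)*D(p(r, 5)) = (2 - 2*(-3))*((3/2)/6) = (2 + 6)*((3/2)*(⅙)) = 8*(¼) = 2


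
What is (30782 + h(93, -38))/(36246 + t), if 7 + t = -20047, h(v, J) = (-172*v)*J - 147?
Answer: 638483/16192 ≈ 39.432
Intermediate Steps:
h(v, J) = -147 - 172*J*v (h(v, J) = -172*J*v - 147 = -147 - 172*J*v)
t = -20054 (t = -7 - 20047 = -20054)
(30782 + h(93, -38))/(36246 + t) = (30782 + (-147 - 172*(-38)*93))/(36246 - 20054) = (30782 + (-147 + 607848))/16192 = (30782 + 607701)*(1/16192) = 638483*(1/16192) = 638483/16192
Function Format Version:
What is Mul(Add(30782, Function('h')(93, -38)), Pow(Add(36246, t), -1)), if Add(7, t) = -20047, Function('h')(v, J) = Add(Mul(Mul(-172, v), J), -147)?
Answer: Rational(638483, 16192) ≈ 39.432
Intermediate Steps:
Function('h')(v, J) = Add(-147, Mul(-172, J, v)) (Function('h')(v, J) = Add(Mul(-172, J, v), -147) = Add(-147, Mul(-172, J, v)))
t = -20054 (t = Add(-7, -20047) = -20054)
Mul(Add(30782, Function('h')(93, -38)), Pow(Add(36246, t), -1)) = Mul(Add(30782, Add(-147, Mul(-172, -38, 93))), Pow(Add(36246, -20054), -1)) = Mul(Add(30782, Add(-147, 607848)), Pow(16192, -1)) = Mul(Add(30782, 607701), Rational(1, 16192)) = Mul(638483, Rational(1, 16192)) = Rational(638483, 16192)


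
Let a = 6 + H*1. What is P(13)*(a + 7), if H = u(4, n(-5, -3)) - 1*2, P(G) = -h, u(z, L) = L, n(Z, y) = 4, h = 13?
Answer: -195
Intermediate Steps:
P(G) = -13 (P(G) = -1*13 = -13)
H = 2 (H = 4 - 1*2 = 4 - 2 = 2)
a = 8 (a = 6 + 2*1 = 6 + 2 = 8)
P(13)*(a + 7) = -13*(8 + 7) = -13*15 = -195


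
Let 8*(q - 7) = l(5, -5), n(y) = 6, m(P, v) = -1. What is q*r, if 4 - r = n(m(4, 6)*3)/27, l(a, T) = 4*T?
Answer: 17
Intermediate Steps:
q = 9/2 (q = 7 + (4*(-5))/8 = 7 + (⅛)*(-20) = 7 - 5/2 = 9/2 ≈ 4.5000)
r = 34/9 (r = 4 - 6/27 = 4 - 1*2/9 = 4 - 2/9 = 34/9 ≈ 3.7778)
q*r = (9/2)*(34/9) = 17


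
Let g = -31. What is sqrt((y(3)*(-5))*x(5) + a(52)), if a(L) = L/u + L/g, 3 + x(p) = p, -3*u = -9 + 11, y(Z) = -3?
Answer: 2*I*sqrt(11935)/31 ≈ 7.0482*I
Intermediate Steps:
u = -2/3 (u = -(-9 + 11)/3 = -1/3*2 = -2/3 ≈ -0.66667)
x(p) = -3 + p
a(L) = -95*L/62 (a(L) = L/(-2/3) + L/(-31) = L*(-3/2) + L*(-1/31) = -3*L/2 - L/31 = -95*L/62)
sqrt((y(3)*(-5))*x(5) + a(52)) = sqrt((-3*(-5))*(-3 + 5) - 95/62*52) = sqrt(15*2 - 2470/31) = sqrt(30 - 2470/31) = sqrt(-1540/31) = 2*I*sqrt(11935)/31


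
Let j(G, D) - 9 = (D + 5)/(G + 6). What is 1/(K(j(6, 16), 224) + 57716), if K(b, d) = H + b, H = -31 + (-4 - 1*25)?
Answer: 4/230667 ≈ 1.7341e-5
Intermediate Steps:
j(G, D) = 9 + (5 + D)/(6 + G) (j(G, D) = 9 + (D + 5)/(G + 6) = 9 + (5 + D)/(6 + G))
H = -60 (H = -31 + (-4 - 25) = -31 - 29 = -60)
K(b, d) = -60 + b
1/(K(j(6, 16), 224) + 57716) = 1/((-60 + (59 + 16 + 9*6)/(6 + 6)) + 57716) = 1/((-60 + (59 + 16 + 54)/12) + 57716) = 1/((-60 + (1/12)*129) + 57716) = 1/((-60 + 43/4) + 57716) = 1/(-197/4 + 57716) = 1/(230667/4) = 4/230667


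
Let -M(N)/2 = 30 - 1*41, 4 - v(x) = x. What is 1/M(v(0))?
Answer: 1/22 ≈ 0.045455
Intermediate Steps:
v(x) = 4 - x
M(N) = 22 (M(N) = -2*(30 - 1*41) = -2*(30 - 41) = -2*(-11) = 22)
1/M(v(0)) = 1/22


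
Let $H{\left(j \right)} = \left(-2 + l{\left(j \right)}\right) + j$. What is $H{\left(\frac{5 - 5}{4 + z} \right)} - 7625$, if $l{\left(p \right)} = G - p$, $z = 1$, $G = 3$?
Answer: $-7624$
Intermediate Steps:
$l{\left(p \right)} = 3 - p$
$H{\left(j \right)} = 1$ ($H{\left(j \right)} = \left(-2 - \left(-3 + j\right)\right) + j = \left(1 - j\right) + j = 1$)
$H{\left(\frac{5 - 5}{4 + z} \right)} - 7625 = 1 - 7625 = -7624$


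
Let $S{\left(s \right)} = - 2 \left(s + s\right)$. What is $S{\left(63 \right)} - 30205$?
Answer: $-30457$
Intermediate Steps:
$S{\left(s \right)} = - 4 s$ ($S{\left(s \right)} = - 2 \cdot 2 s = - 4 s$)
$S{\left(63 \right)} - 30205 = \left(-4\right) 63 - 30205 = -252 - 30205 = -30457$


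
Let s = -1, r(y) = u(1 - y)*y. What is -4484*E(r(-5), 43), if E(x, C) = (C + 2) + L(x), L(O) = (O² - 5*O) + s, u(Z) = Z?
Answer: -4905496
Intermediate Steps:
r(y) = y*(1 - y) (r(y) = (1 - y)*y = y*(1 - y))
L(O) = -1 + O² - 5*O (L(O) = (O² - 5*O) - 1 = -1 + O² - 5*O)
E(x, C) = 1 + C + x² - 5*x (E(x, C) = (C + 2) + (-1 + x² - 5*x) = (2 + C) + (-1 + x² - 5*x) = 1 + C + x² - 5*x)
-4484*E(r(-5), 43) = -4484*(1 + 43 + (-5*(1 - 1*(-5)))² - (-25)*(1 - 1*(-5))) = -4484*(1 + 43 + (-5*(1 + 5))² - (-25)*(1 + 5)) = -4484*(1 + 43 + (-5*6)² - (-25)*6) = -4484*(1 + 43 + (-30)² - 5*(-30)) = -4484*(1 + 43 + 900 + 150) = -4484*1094 = -4905496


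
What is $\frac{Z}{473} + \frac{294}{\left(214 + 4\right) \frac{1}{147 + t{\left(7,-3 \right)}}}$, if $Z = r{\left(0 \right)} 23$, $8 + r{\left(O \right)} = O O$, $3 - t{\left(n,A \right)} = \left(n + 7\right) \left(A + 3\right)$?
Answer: $\frac{10409594}{51557} \approx 201.9$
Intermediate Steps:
$t{\left(n,A \right)} = 3 - \left(3 + A\right) \left(7 + n\right)$ ($t{\left(n,A \right)} = 3 - \left(n + 7\right) \left(A + 3\right) = 3 - \left(7 + n\right) \left(3 + A\right) = 3 - \left(3 + A\right) \left(7 + n\right)$)
$r{\left(O \right)} = -8 + O^{2}$ ($r{\left(O \right)} = -8 + O O = -8 + O^{2}$)
$Z = -184$ ($Z = \left(-8 + 0^{2}\right) 23 = \left(-8 + 0\right) 23 = \left(-8\right) 23 = -184$)
$\frac{Z}{473} + \frac{294}{\left(214 + 4\right) \frac{1}{147 + t{\left(7,-3 \right)}}} = - \frac{184}{473} + \frac{294}{\left(214 + 4\right) \frac{1}{147 - \left(18 - 21\right)}} = \left(-184\right) \frac{1}{473} + \frac{294}{218 \frac{1}{147 + \left(-18 + 21 - 21 + 21\right)}} = - \frac{184}{473} + \frac{294}{218 \frac{1}{147 + 3}} = - \frac{184}{473} + \frac{294}{218 \cdot \frac{1}{150}} = - \frac{184}{473} + \frac{294}{\frac{109}{75}} = - \frac{184}{473} + 294 \cdot \frac{75}{109} = - \frac{184}{473} + \frac{22050}{109} = \frac{10409594}{51557}$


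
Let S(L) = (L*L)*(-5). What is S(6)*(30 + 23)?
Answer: -9540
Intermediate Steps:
S(L) = -5*L² (S(L) = L²*(-5) = -5*L²)
S(6)*(30 + 23) = (-5*6²)*(30 + 23) = -5*36*53 = -180*53 = -9540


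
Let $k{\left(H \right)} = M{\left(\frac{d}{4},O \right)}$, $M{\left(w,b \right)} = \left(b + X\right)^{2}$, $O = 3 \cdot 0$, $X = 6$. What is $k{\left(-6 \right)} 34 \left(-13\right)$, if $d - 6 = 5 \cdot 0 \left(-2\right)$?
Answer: $-15912$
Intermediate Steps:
$O = 0$
$d = 6$ ($d = 6 + 5 \cdot 0 \left(-2\right) = 6 + 0 \left(-2\right) = 6 + 0 = 6$)
$M{\left(w,b \right)} = \left(6 + b\right)^{2}$ ($M{\left(w,b \right)} = \left(b + 6\right)^{2} = \left(6 + b\right)^{2}$)
$k{\left(H \right)} = 36$ ($k{\left(H \right)} = \left(6 + 0\right)^{2} = 6^{2} = 36$)
$k{\left(-6 \right)} 34 \left(-13\right) = 36 \cdot 34 \left(-13\right) = 1224 \left(-13\right) = -15912$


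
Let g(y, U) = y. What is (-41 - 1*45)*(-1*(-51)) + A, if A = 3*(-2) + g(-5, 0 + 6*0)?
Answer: -4397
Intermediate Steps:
A = -11 (A = 3*(-2) - 5 = -6 - 5 = -11)
(-41 - 1*45)*(-1*(-51)) + A = (-41 - 1*45)*(-1*(-51)) - 11 = (-41 - 45)*51 - 11 = -86*51 - 11 = -4386 - 11 = -4397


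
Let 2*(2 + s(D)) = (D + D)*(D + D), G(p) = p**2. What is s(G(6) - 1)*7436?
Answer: 18203328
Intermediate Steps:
s(D) = -2 + 2*D**2 (s(D) = -2 + ((D + D)*(D + D))/2 = -2 + ((2*D)*(2*D))/2 = -2 + (4*D**2)/2 = -2 + 2*D**2)
s(G(6) - 1)*7436 = (-2 + 2*(6**2 - 1)**2)*7436 = (-2 + 2*(36 - 1)**2)*7436 = (-2 + 2*35**2)*7436 = (-2 + 2*1225)*7436 = (-2 + 2450)*7436 = 2448*7436 = 18203328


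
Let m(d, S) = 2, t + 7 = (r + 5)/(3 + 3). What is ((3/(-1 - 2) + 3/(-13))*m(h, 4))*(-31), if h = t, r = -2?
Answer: 992/13 ≈ 76.308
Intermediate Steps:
t = -13/2 (t = -7 + (-2 + 5)/(3 + 3) = -7 + 3/6 = -7 + 3*(1/6) = -7 + 1/2 = -13/2 ≈ -6.5000)
h = -13/2 ≈ -6.5000
((3/(-1 - 2) + 3/(-13))*m(h, 4))*(-31) = ((3/(-1 - 2) + 3/(-13))*2)*(-31) = ((3/(-3) + 3*(-1/13))*2)*(-31) = ((3*(-1/3) - 3/13)*2)*(-31) = ((-1 - 3/13)*2)*(-31) = -16/13*2*(-31) = -32/13*(-31) = 992/13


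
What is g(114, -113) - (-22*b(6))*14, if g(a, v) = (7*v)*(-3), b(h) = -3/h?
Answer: 2219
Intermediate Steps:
g(a, v) = -21*v
g(114, -113) - (-22*b(6))*14 = -21*(-113) - (-(-66)/6)*14 = 2373 - (-(-66)/6)*14 = 2373 - (-22*(-½))*14 = 2373 - 11*14 = 2373 - 1*154 = 2373 - 154 = 2219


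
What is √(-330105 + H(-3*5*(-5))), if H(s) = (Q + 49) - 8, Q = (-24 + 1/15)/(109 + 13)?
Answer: I*√1105351986570/1830 ≈ 574.51*I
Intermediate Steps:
Q = -359/1830 (Q = (-24 + 1/15)/122 = -359/15*1/122 = -359/1830 ≈ -0.19617)
H(s) = 74671/1830 (H(s) = (-359/1830 + 49) - 8 = 89311/1830 - 8 = 74671/1830)
√(-330105 + H(-3*5*(-5))) = √(-330105 + 74671/1830) = √(-604017479/1830) = I*√1105351986570/1830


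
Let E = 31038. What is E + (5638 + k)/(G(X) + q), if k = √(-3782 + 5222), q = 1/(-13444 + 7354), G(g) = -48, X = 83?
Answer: 9038723778/292321 - 73080*√10/292321 ≈ 30920.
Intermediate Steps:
q = -1/6090 (q = 1/(-6090) = -1/6090 ≈ -0.00016420)
k = 12*√10 (k = √1440 = 12*√10 ≈ 37.947)
E + (5638 + k)/(G(X) + q) = 31038 + (5638 + 12*√10)/(-48 - 1/6090) = 31038 + (5638 + 12*√10)/(-292321/6090) = 31038 + (5638 + 12*√10)*(-6090/292321) = 31038 + (-34335420/292321 - 73080*√10/292321) = 9038723778/292321 - 73080*√10/292321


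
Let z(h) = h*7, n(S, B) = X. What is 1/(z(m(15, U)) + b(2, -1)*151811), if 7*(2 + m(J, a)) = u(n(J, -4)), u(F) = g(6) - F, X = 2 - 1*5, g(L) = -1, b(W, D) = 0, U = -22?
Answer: -1/12 ≈ -0.083333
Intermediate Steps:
X = -3 (X = 2 - 5 = -3)
n(S, B) = -3
u(F) = -1 - F
m(J, a) = -12/7 (m(J, a) = -2 + (-1 - 1*(-3))/7 = -2 + (-1 + 3)/7 = -2 + (⅐)*2 = -2 + 2/7 = -12/7)
z(h) = 7*h
1/(z(m(15, U)) + b(2, -1)*151811) = 1/(7*(-12/7) + 0*151811) = 1/(-12 + 0) = 1/(-12) = -1/12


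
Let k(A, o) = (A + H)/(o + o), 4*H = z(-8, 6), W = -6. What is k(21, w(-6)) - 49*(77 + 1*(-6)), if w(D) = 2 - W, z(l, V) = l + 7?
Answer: -222573/64 ≈ -3477.7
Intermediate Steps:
z(l, V) = 7 + l
H = -¼ (H = (7 - 8)/4 = (¼)*(-1) = -¼ ≈ -0.25000)
w(D) = 8 (w(D) = 2 - 1*(-6) = 2 + 6 = 8)
k(A, o) = (-¼ + A)/(2*o) (k(A, o) = (A - ¼)/(o + o) = (-¼ + A)/((2*o)) = (-¼ + A)*(1/(2*o)) = (-¼ + A)/(2*o))
k(21, w(-6)) - 49*(77 + 1*(-6)) = (⅛)*(-1 + 4*21)/8 - 49*(77 + 1*(-6)) = (⅛)*(⅛)*(-1 + 84) - 49*(77 - 6) = (⅛)*(⅛)*83 - 49*71 = 83/64 - 3479 = -222573/64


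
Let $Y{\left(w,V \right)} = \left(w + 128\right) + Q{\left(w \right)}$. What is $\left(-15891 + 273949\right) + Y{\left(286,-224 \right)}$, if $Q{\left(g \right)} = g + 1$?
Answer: $258759$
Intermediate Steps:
$Q{\left(g \right)} = 1 + g$
$Y{\left(w,V \right)} = 129 + 2 w$ ($Y{\left(w,V \right)} = \left(w + 128\right) + \left(1 + w\right) = \left(128 + w\right) + \left(1 + w\right) = 129 + 2 w$)
$\left(-15891 + 273949\right) + Y{\left(286,-224 \right)} = \left(-15891 + 273949\right) + \left(129 + 2 \cdot 286\right) = 258058 + \left(129 + 572\right) = 258058 + 701 = 258759$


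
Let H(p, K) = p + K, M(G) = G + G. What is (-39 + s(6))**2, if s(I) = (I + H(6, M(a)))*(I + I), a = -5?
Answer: 225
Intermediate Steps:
M(G) = 2*G
H(p, K) = K + p
s(I) = 2*I*(-4 + I) (s(I) = (I + (2*(-5) + 6))*(I + I) = (I + (-10 + 6))*(2*I) = (I - 4)*(2*I) = (-4 + I)*(2*I) = 2*I*(-4 + I))
(-39 + s(6))**2 = (-39 + 2*6*(-4 + 6))**2 = (-39 + 2*6*2)**2 = (-39 + 24)**2 = (-15)**2 = 225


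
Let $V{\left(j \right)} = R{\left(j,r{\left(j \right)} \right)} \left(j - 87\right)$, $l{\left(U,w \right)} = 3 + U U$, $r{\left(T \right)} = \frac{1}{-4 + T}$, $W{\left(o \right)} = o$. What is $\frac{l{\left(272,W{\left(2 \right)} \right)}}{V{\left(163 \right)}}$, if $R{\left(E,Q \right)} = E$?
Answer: $\frac{73987}{12388} \approx 5.9725$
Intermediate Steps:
$l{\left(U,w \right)} = 3 + U^{2}$
$V{\left(j \right)} = j \left(-87 + j\right)$ ($V{\left(j \right)} = j \left(j - 87\right) = j \left(-87 + j\right)$)
$\frac{l{\left(272,W{\left(2 \right)} \right)}}{V{\left(163 \right)}} = \frac{3 + 272^{2}}{163 \left(-87 + 163\right)} = \frac{3 + 73984}{163 \cdot 76} = \frac{73987}{12388}$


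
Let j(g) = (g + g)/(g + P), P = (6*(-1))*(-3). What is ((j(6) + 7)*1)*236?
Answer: 1770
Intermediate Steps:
P = 18 (P = -6*(-3) = 18)
j(g) = 2*g/(18 + g) (j(g) = (g + g)/(g + 18) = (2*g)/(18 + g) = 2*g/(18 + g))
((j(6) + 7)*1)*236 = ((2*6/(18 + 6) + 7)*1)*236 = ((2*6/24 + 7)*1)*236 = ((2*6*(1/24) + 7)*1)*236 = ((½ + 7)*1)*236 = ((15/2)*1)*236 = (15/2)*236 = 1770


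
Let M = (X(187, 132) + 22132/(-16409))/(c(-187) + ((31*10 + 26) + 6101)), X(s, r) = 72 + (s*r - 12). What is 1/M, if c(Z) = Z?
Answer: 51278125/203001082 ≈ 0.25260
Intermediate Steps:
X(s, r) = 60 + r*s (X(s, r) = 72 + (r*s - 12) = 72 + (-12 + r*s) = 60 + r*s)
M = 203001082/51278125 (M = ((60 + 132*187) + 22132/(-16409))/(-187 + ((31*10 + 26) + 6101)) = ((60 + 24684) + 22132*(-1/16409))/(-187 + ((310 + 26) + 6101)) = (24744 - 22132/16409)/(-187 + (336 + 6101)) = 406002164/(16409*(-187 + 6437)) = (406002164/16409)/6250 = (406002164/16409)*(1/6250) = 203001082/51278125 ≈ 3.9588)
1/M = 1/(203001082/51278125) = 51278125/203001082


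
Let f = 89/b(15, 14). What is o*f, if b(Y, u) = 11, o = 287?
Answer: 25543/11 ≈ 2322.1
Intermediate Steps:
f = 89/11 ≈ 8.0909
o*f = 287*(89/11) = 25543/11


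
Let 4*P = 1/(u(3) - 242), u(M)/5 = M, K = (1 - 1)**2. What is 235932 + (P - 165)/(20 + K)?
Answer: 4284375299/18160 ≈ 2.3592e+5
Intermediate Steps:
K = 0 (K = 0**2 = 0)
u(M) = 5*M
P = -1/908 (P = 1/(4*(5*3 - 242)) = 1/(4*(15 - 242)) = (1/4)/(-227) = (1/4)*(-1/227) = -1/908 ≈ -0.0011013)
235932 + (P - 165)/(20 + K) = 235932 + (-1/908 - 165)/(20 + 0) = 235932 - 149821/908/20 = 235932 - 149821/908*1/20 = 235932 - 149821/18160 = 4284375299/18160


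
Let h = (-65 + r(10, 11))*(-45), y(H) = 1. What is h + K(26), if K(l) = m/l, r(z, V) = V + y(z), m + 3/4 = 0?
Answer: 248037/104 ≈ 2385.0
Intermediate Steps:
m = -¾ (m = -¾ + 0 = -¾ ≈ -0.75000)
r(z, V) = 1 + V (r(z, V) = V + 1 = 1 + V)
K(l) = -3/(4*l)
h = 2385 (h = (-65 + (1 + 11))*(-45) = (-65 + 12)*(-45) = -53*(-45) = 2385)
h + K(26) = 2385 - ¾/26 = 2385 - ¾*1/26 = 2385 - 3/104 = 248037/104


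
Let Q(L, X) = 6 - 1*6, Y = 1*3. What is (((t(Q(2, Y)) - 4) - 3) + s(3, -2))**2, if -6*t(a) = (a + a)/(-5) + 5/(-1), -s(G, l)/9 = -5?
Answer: 54289/36 ≈ 1508.0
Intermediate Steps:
s(G, l) = 45 (s(G, l) = -9*(-5) = 45)
Y = 3
Q(L, X) = 0 (Q(L, X) = 6 - 6 = 0)
t(a) = 5/6 + a/15 (t(a) = -((a + a)/(-5) + 5/(-1))/6 = -((2*a)*(-1/5) + 5*(-1))/6 = -(-2*a/5 - 5)/6 = -(-5 - 2*a/5)/6 = 5/6 + a/15)
(((t(Q(2, Y)) - 4) - 3) + s(3, -2))**2 = ((((5/6 + (1/15)*0) - 4) - 3) + 45)**2 = ((((5/6 + 0) - 4) - 3) + 45)**2 = (((5/6 - 4) - 3) + 45)**2 = ((-19/6 - 3) + 45)**2 = (-37/6 + 45)**2 = (233/6)**2 = 54289/36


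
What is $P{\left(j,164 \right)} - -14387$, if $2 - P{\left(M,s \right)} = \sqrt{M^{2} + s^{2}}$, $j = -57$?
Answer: $14389 - \sqrt{30145} \approx 14215.0$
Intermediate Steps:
$P{\left(M,s \right)} = 2 - \sqrt{M^{2} + s^{2}}$
$P{\left(j,164 \right)} - -14387 = \left(2 - \sqrt{\left(-57\right)^{2} + 164^{2}}\right) - -14387 = \left(2 - \sqrt{3249 + 26896}\right) + 14387 = \left(2 - \sqrt{30145}\right) + 14387 = 14389 - \sqrt{30145}$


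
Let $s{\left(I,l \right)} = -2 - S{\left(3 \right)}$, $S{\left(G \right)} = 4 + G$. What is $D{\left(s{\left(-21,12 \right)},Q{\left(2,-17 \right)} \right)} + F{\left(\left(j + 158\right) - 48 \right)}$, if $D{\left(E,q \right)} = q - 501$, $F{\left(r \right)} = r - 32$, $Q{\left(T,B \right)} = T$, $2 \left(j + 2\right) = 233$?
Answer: $- \frac{613}{2} \approx -306.5$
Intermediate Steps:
$j = \frac{229}{2}$ ($j = -2 + \frac{1}{2} \cdot 233 = -2 + \frac{233}{2} = \frac{229}{2} \approx 114.5$)
$s{\left(I,l \right)} = -9$ ($s{\left(I,l \right)} = -2 - \left(4 + 3\right) = -2 - 7 = -9$)
$F{\left(r \right)} = -32 + r$
$D{\left(E,q \right)} = -501 + q$
$D{\left(s{\left(-21,12 \right)},Q{\left(2,-17 \right)} \right)} + F{\left(\left(j + 158\right) - 48 \right)} = \left(-501 + 2\right) + \left(-32 + \left(\left(\frac{229}{2} + 158\right) - 48\right)\right) = -499 + \left(-32 + \left(\frac{545}{2} - 48\right)\right) = -499 + \left(-32 + \frac{449}{2}\right) = -499 + \frac{385}{2} = - \frac{613}{2}$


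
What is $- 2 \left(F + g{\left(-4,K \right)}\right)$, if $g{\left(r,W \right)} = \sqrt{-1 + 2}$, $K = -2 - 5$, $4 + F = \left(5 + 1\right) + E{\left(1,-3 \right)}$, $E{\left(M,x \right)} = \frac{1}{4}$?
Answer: $- \frac{13}{2} \approx -6.5$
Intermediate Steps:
$E{\left(M,x \right)} = \frac{1}{4}$
$F = \frac{9}{4}$ ($F = -4 + \left(\left(5 + 1\right) + \frac{1}{4}\right) = -4 + \left(6 + \frac{1}{4}\right) = -4 + \frac{25}{4} = \frac{9}{4} \approx 2.25$)
$K = -7$ ($K = -2 - 5 = -7$)
$g{\left(r,W \right)} = 1$ ($g{\left(r,W \right)} = \sqrt{1} = 1$)
$- 2 \left(F + g{\left(-4,K \right)}\right) = - 2 \left(\frac{9}{4} + 1\right) = \left(-2\right) \frac{13}{4} = - \frac{13}{2}$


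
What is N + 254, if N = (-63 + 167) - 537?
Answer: -179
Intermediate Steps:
N = -433 (N = 104 - 537 = -433)
N + 254 = -433 + 254 = -179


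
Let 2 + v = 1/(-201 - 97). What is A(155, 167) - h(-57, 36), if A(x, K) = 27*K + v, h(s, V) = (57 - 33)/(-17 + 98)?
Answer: 36260911/8046 ≈ 4506.7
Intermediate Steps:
h(s, V) = 8/27 (h(s, V) = 24/81 = 24*(1/81) = 8/27)
v = -597/298 (v = -2 + 1/(-201 - 97) = -2 + 1/(-298) = -2 - 1/298 = -597/298 ≈ -2.0034)
A(x, K) = -597/298 + 27*K (A(x, K) = 27*K - 597/298 = -597/298 + 27*K)
A(155, 167) - h(-57, 36) = (-597/298 + 27*167) - 1*8/27 = (-597/298 + 4509) - 8/27 = 1343085/298 - 8/27 = 36260911/8046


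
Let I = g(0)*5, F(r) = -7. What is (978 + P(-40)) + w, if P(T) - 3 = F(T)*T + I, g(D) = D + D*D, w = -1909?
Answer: -648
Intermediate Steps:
g(D) = D + D²
I = 0 (I = (0*(1 + 0))*5 = (0*1)*5 = 0*5 = 0)
P(T) = 3 - 7*T (P(T) = 3 + (-7*T + 0) = 3 - 7*T)
(978 + P(-40)) + w = (978 + (3 - 7*(-40))) - 1909 = (978 + (3 + 280)) - 1909 = (978 + 283) - 1909 = 1261 - 1909 = -648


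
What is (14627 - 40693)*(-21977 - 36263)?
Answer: 1518083840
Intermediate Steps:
(14627 - 40693)*(-21977 - 36263) = -26066*(-58240) = 1518083840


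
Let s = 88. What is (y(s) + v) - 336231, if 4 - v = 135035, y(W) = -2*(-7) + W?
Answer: -471160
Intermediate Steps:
y(W) = 14 + W
v = -135031 (v = 4 - 1*135035 = 4 - 135035 = -135031)
(y(s) + v) - 336231 = ((14 + 88) - 135031) - 336231 = (102 - 135031) - 336231 = -134929 - 336231 = -471160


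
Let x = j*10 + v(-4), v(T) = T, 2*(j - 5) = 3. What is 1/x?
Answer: 1/61 ≈ 0.016393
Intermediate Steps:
j = 13/2 (j = 5 + (½)*3 = 5 + 3/2 = 13/2 ≈ 6.5000)
x = 61 (x = (13/2)*10 - 4 = 65 - 4 = 61)
1/x = 1/61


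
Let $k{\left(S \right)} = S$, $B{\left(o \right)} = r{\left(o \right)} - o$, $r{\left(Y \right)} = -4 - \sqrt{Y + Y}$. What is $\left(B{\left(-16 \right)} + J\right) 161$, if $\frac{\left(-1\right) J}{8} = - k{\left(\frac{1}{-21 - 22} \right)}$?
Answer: $\frac{81788}{43} - 644 i \sqrt{2} \approx 1902.0 - 910.75 i$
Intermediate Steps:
$r{\left(Y \right)} = -4 - \sqrt{2} \sqrt{Y}$ ($r{\left(Y \right)} = -4 - \sqrt{2 Y} = -4 - \sqrt{2} \sqrt{Y}$)
$B{\left(o \right)} = -4 - o - \sqrt{2} \sqrt{o}$ ($B{\left(o \right)} = \left(-4 - \sqrt{2} \sqrt{o}\right) - o = -4 - o - \sqrt{2} \sqrt{o}$)
$J = - \frac{8}{43}$ ($J = - 8 \left(- \frac{1}{-21 - 22}\right) = - 8 \left(- \frac{1}{-43}\right) = - 8 \left(\left(-1\right) \left(- \frac{1}{43}\right)\right) = \left(-8\right) \frac{1}{43} = - \frac{8}{43} \approx -0.18605$)
$\left(B{\left(-16 \right)} + J\right) 161 = \left(\left(-4 - -16 - \sqrt{2} \sqrt{-16}\right) - \frac{8}{43}\right) 161 = \left(\left(-4 + 16 - \sqrt{2} \cdot 4 i\right) - \frac{8}{43}\right) 161 = \left(\left(-4 + 16 - 4 i \sqrt{2}\right) - \frac{8}{43}\right) 161 = \left(\left(12 - 4 i \sqrt{2}\right) - \frac{8}{43}\right) 161 = \left(\frac{508}{43} - 4 i \sqrt{2}\right) 161 = \frac{81788}{43} - 644 i \sqrt{2}$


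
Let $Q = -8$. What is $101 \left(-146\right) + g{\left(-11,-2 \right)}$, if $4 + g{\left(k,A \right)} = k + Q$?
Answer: $-14769$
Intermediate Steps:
$g{\left(k,A \right)} = -12 + k$ ($g{\left(k,A \right)} = -4 + \left(k - 8\right) = -4 + \left(-8 + k\right) = -12 + k$)
$101 \left(-146\right) + g{\left(-11,-2 \right)} = 101 \left(-146\right) - 23 = -14746 - 23 = -14769$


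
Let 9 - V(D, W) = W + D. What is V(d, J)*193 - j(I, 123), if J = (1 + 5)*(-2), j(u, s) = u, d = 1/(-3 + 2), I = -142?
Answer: 4388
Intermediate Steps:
d = -1 (d = 1/(-1) = -1)
J = -12 (J = 6*(-2) = -12)
V(D, W) = 9 - D - W (V(D, W) = 9 - (W + D) = 9 - (D + W) = 9 + (-D - W) = 9 - D - W)
V(d, J)*193 - j(I, 123) = (9 - 1*(-1) - 1*(-12))*193 - 1*(-142) = (9 + 1 + 12)*193 + 142 = 22*193 + 142 = 4246 + 142 = 4388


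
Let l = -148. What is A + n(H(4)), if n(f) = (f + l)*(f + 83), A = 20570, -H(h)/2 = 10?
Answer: 9986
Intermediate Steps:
H(h) = -20 (H(h) = -2*10 = -20)
n(f) = (-148 + f)*(83 + f) (n(f) = (f - 148)*(f + 83) = (-148 + f)*(83 + f))
A + n(H(4)) = 20570 + (-12284 + (-20)² - 65*(-20)) = 20570 + (-12284 + 400 + 1300) = 20570 - 10584 = 9986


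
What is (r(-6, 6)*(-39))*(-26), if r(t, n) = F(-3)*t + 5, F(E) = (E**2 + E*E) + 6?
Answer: -140946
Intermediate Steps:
F(E) = 6 + 2*E**2 (F(E) = (E**2 + E**2) + 6 = 2*E**2 + 6 = 6 + 2*E**2)
r(t, n) = 5 + 24*t (r(t, n) = (6 + 2*(-3)**2)*t + 5 = (6 + 2*9)*t + 5 = (6 + 18)*t + 5 = 24*t + 5 = 5 + 24*t)
(r(-6, 6)*(-39))*(-26) = ((5 + 24*(-6))*(-39))*(-26) = ((5 - 144)*(-39))*(-26) = -139*(-39)*(-26) = 5421*(-26) = -140946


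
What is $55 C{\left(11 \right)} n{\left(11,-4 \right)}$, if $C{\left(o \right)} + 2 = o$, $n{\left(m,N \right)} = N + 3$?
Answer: $-495$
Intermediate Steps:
$n{\left(m,N \right)} = 3 + N$
$C{\left(o \right)} = -2 + o$
$55 C{\left(11 \right)} n{\left(11,-4 \right)} = 55 \left(-2 + 11\right) \left(3 - 4\right) = 55 \cdot 9 \left(-1\right) = 495 \left(-1\right) = -495$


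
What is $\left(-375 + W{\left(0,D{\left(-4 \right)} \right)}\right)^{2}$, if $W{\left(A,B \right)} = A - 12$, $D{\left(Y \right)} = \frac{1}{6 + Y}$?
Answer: $149769$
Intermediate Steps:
$W{\left(A,B \right)} = -12 + A$
$\left(-375 + W{\left(0,D{\left(-4 \right)} \right)}\right)^{2} = \left(-375 + \left(-12 + 0\right)\right)^{2} = \left(-375 - 12\right)^{2} = \left(-387\right)^{2} = 149769$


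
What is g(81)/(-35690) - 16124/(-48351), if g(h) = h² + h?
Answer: 127159109/862823595 ≈ 0.14738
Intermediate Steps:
g(h) = h + h²
g(81)/(-35690) - 16124/(-48351) = (81*(1 + 81))/(-35690) - 16124/(-48351) = (81*82)*(-1/35690) - 16124*(-1/48351) = 6642*(-1/35690) + 16124/48351 = -3321/17845 + 16124/48351 = 127159109/862823595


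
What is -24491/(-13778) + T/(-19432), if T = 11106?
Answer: 80722661/66933524 ≈ 1.2060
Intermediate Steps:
-24491/(-13778) + T/(-19432) = -24491/(-13778) + 11106/(-19432) = -24491*(-1/13778) + 11106*(-1/19432) = 24491/13778 - 5553/9716 = 80722661/66933524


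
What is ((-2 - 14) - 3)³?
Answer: -6859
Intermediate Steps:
((-2 - 14) - 3)³ = (-16 - 3)³ = (-19)³ = -6859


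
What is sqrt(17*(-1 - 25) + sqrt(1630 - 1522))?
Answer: sqrt(-442 + 6*sqrt(3)) ≈ 20.775*I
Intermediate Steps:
sqrt(17*(-1 - 25) + sqrt(1630 - 1522)) = sqrt(17*(-26) + sqrt(108)) = sqrt(-442 + 6*sqrt(3))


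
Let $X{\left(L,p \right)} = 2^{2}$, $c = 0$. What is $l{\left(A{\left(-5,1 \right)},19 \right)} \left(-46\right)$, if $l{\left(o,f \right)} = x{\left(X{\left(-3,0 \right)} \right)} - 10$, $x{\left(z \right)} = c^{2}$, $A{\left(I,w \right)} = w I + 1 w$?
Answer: $460$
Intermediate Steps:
$X{\left(L,p \right)} = 4$
$A{\left(I,w \right)} = w + I w$ ($A{\left(I,w \right)} = I w + w = w + I w$)
$x{\left(z \right)} = 0$ ($x{\left(z \right)} = 0^{2} = 0$)
$l{\left(o,f \right)} = -10$ ($l{\left(o,f \right)} = 0 - 10 = -10$)
$l{\left(A{\left(-5,1 \right)},19 \right)} \left(-46\right) = \left(-10\right) \left(-46\right) = 460$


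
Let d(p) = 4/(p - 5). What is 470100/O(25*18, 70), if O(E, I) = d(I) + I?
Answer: 5092750/759 ≈ 6709.8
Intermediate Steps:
d(p) = 4/(-5 + p)
O(E, I) = I + 4/(-5 + I) (O(E, I) = 4/(-5 + I) + I = I + 4/(-5 + I))
470100/O(25*18, 70) = 470100/(((4 + 70*(-5 + 70))/(-5 + 70))) = 470100/(((4 + 70*65)/65)) = 470100/(((4 + 4550)/65)) = 470100/(((1/65)*4554)) = 470100/(4554/65) = 470100*(65/4554) = 5092750/759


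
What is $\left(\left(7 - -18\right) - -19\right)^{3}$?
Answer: $85184$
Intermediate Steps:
$\left(\left(7 - -18\right) - -19\right)^{3} = \left(\left(7 + 18\right) + 19\right)^{3} = \left(25 + 19\right)^{3} = 44^{3} = 85184$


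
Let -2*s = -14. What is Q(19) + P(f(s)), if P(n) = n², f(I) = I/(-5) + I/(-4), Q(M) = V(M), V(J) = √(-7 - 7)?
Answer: 3969/400 + I*√14 ≈ 9.9225 + 3.7417*I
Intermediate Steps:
s = 7 (s = -½*(-14) = 7)
V(J) = I*√14 (V(J) = √(-14) = I*√14)
Q(M) = I*√14
f(I) = -9*I/20 (f(I) = I*(-⅕) + I*(-¼) = -I/5 - I/4 = -9*I/20)
Q(19) + P(f(s)) = I*√14 + (-9/20*7)² = I*√14 + (-63/20)² = I*√14 + 3969/400 = 3969/400 + I*√14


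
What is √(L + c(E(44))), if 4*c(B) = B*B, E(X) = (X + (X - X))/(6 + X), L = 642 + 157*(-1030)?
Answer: I*√100667379/25 ≈ 401.33*I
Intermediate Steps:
L = -161068 (L = 642 - 161710 = -161068)
E(X) = X/(6 + X) (E(X) = (X + 0)/(6 + X) = X/(6 + X))
c(B) = B²/4 (c(B) = (B*B)/4 = B²/4)
√(L + c(E(44))) = √(-161068 + (44/(6 + 44))²/4) = √(-161068 + (44/50)²/4) = √(-161068 + (44*(1/50))²/4) = √(-161068 + (22/25)²/4) = √(-161068 + (¼)*(484/625)) = √(-161068 + 121/625) = √(-100667379/625) = I*√100667379/25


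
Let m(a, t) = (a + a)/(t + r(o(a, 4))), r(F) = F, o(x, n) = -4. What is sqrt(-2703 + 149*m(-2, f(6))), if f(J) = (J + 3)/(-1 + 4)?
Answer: 7*I*sqrt(43) ≈ 45.902*I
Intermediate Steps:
f(J) = 1 + J/3 (f(J) = (3 + J)/3 = (3 + J)*(1/3) = 1 + J/3)
m(a, t) = 2*a/(-4 + t) (m(a, t) = (a + a)/(t - 4) = (2*a)/(-4 + t) = 2*a/(-4 + t))
sqrt(-2703 + 149*m(-2, f(6))) = sqrt(-2703 + 149*(2*(-2)/(-4 + (1 + (1/3)*6)))) = sqrt(-2703 + 149*(2*(-2)/(-4 + (1 + 2)))) = sqrt(-2703 + 149*(2*(-2)/(-4 + 3))) = sqrt(-2703 + 149*(2*(-2)/(-1))) = sqrt(-2703 + 149*(2*(-2)*(-1))) = sqrt(-2703 + 149*4) = sqrt(-2703 + 596) = sqrt(-2107) = 7*I*sqrt(43)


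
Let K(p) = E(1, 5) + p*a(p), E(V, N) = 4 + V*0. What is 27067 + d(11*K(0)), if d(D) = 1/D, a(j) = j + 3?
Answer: 1190949/44 ≈ 27067.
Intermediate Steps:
a(j) = 3 + j
E(V, N) = 4 (E(V, N) = 4 + 0 = 4)
K(p) = 4 + p*(3 + p)
27067 + d(11*K(0)) = 27067 + 1/(11*(4 + 0*(3 + 0))) = 27067 + 1/(11*(4 + 0*3)) = 27067 + 1/(11*(4 + 0)) = 27067 + 1/(11*4) = 27067 + 1/44 = 1190949/44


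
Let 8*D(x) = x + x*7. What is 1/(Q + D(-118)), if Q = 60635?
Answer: 1/60517 ≈ 1.6524e-5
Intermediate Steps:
D(x) = x (D(x) = (x + x*7)/8 = (x + 7*x)/8 = (8*x)/8 = x)
1/(Q + D(-118)) = 1/(60635 - 118) = 1/60517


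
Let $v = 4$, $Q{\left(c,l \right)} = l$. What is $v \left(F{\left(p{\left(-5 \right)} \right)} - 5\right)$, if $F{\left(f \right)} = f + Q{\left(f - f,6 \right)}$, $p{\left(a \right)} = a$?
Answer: $-16$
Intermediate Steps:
$F{\left(f \right)} = 6 + f$ ($F{\left(f \right)} = f + 6 = 6 + f$)
$v \left(F{\left(p{\left(-5 \right)} \right)} - 5\right) = 4 \left(\left(6 - 5\right) - 5\right) = 4 \left(1 - 5\right) = 4 \left(-4\right) = -16$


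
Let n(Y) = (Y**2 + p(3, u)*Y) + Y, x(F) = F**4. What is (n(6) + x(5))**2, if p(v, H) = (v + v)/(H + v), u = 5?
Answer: 1803649/4 ≈ 4.5091e+5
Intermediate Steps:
p(v, H) = 2*v/(H + v) (p(v, H) = (2*v)/(H + v) = 2*v/(H + v))
n(Y) = Y**2 + 7*Y/4 (n(Y) = (Y**2 + (2*3/(5 + 3))*Y) + Y = (Y**2 + (2*3/8)*Y) + Y = (Y**2 + (2*3*(1/8))*Y) + Y = (Y**2 + 3*Y/4) + Y = Y**2 + 7*Y/4)
(n(6) + x(5))**2 = ((1/4)*6*(7 + 4*6) + 5**4)**2 = ((1/4)*6*(7 + 24) + 625)**2 = ((1/4)*6*31 + 625)**2 = (93/2 + 625)**2 = (1343/2)**2 = 1803649/4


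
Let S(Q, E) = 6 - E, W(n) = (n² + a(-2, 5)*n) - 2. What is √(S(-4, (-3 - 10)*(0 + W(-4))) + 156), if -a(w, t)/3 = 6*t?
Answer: 4*√314 ≈ 70.880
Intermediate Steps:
a(w, t) = -18*t
W(n) = -2 + n² - 90*n (W(n) = (n² + (-18*5)*n) - 2 = (n² - 90*n) - 2 = -2 + n² - 90*n)
√(S(-4, (-3 - 10)*(0 + W(-4))) + 156) = √((6 - (-3 - 10)*(0 + (-2 + (-4)² - 90*(-4)))) + 156) = √((6 - (-13)*(0 + (-2 + 16 + 360))) + 156) = √((6 - (-13)*(0 + 374)) + 156) = √((6 - (-13)*374) + 156) = √((6 - 1*(-4862)) + 156) = √((6 + 4862) + 156) = √(4868 + 156) = √5024 = 4*√314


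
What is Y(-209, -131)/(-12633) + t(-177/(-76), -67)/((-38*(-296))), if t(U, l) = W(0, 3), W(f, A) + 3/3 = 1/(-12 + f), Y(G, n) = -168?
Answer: 7503913/568383936 ≈ 0.013202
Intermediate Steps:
W(f, A) = -1 + 1/(-12 + f)
t(U, l) = -13/12 (t(U, l) = (13 - 1*0)/(-12 + 0) = (13 + 0)/(-12) = -1/12*13 = -13/12)
Y(-209, -131)/(-12633) + t(-177/(-76), -67)/((-38*(-296))) = -168/(-12633) - 13/(12*((-38*(-296)))) = -168*(-1/12633) - 13/12/11248 = 56/4211 - 13/12*1/11248 = 56/4211 - 13/134976 = 7503913/568383936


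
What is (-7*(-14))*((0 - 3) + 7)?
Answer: 392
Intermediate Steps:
(-7*(-14))*((0 - 3) + 7) = 98*(-3 + 7) = 98*4 = 392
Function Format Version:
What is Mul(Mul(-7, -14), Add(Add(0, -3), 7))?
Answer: 392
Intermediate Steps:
Mul(Mul(-7, -14), Add(Add(0, -3), 7)) = Mul(98, Add(-3, 7)) = Mul(98, 4) = 392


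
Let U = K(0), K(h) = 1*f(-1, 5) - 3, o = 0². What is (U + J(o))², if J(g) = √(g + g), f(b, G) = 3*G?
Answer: 144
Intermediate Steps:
o = 0
K(h) = 12 (K(h) = 1*(3*5) - 3 = 1*15 - 3 = 15 - 3 = 12)
U = 12
J(g) = √2*√g (J(g) = √(2*g) = √2*√g)
(U + J(o))² = (12 + √2*√0)² = (12 + √2*0)² = (12 + 0)² = 12² = 144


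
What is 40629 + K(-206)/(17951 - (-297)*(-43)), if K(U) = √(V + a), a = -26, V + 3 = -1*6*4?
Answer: 40629 + I*√53/5180 ≈ 40629.0 + 0.0014054*I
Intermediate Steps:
V = -27 (V = -3 - 1*6*4 = -3 - 6*4 = -3 - 24 = -27)
K(U) = I*√53 (K(U) = √(-27 - 26) = √(-53) = I*√53)
40629 + K(-206)/(17951 - (-297)*(-43)) = 40629 + (I*√53)/(17951 - (-297)*(-43)) = 40629 + (I*√53)/(17951 - 1*12771) = 40629 + (I*√53)/(17951 - 12771) = 40629 + (I*√53)/5180 = 40629 + (I*√53)*(1/5180) = 40629 + I*√53/5180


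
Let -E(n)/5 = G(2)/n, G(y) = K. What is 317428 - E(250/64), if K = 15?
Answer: 1587236/5 ≈ 3.1745e+5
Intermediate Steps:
G(y) = 15
E(n) = -75/n
317428 - E(250/64) = 317428 - (-75)/(250/64) = 317428 - (-75)/(250*(1/64)) = 317428 - (-75)/125/32 = 317428 - (-75)*32/125 = 317428 - 1*(-96/5) = 317428 + 96/5 = 1587236/5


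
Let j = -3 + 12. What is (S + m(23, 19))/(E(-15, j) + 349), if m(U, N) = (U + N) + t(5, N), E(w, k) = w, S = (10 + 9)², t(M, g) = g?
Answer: 211/167 ≈ 1.2635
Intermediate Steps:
j = 9
S = 361 (S = 19² = 361)
m(U, N) = U + 2*N (m(U, N) = (U + N) + N = (N + U) + N = U + 2*N)
(S + m(23, 19))/(E(-15, j) + 349) = (361 + (23 + 2*19))/(-15 + 349) = (361 + (23 + 38))/334 = (361 + 61)*(1/334) = 422*(1/334) = 211/167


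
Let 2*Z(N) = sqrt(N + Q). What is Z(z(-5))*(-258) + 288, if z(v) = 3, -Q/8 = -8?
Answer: 288 - 129*sqrt(67) ≈ -767.91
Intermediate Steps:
Q = 64 (Q = -8*(-8) = 64)
Z(N) = sqrt(64 + N)/2 (Z(N) = sqrt(N + 64)/2 = sqrt(64 + N)/2)
Z(z(-5))*(-258) + 288 = (sqrt(64 + 3)/2)*(-258) + 288 = (sqrt(67)/2)*(-258) + 288 = -129*sqrt(67) + 288 = 288 - 129*sqrt(67)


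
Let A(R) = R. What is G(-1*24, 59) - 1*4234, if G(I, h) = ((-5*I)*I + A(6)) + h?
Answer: -7049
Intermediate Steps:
G(I, h) = 6 + h - 5*I² (G(I, h) = ((-5*I)*I + 6) + h = (-5*I² + 6) + h = (6 - 5*I²) + h = 6 + h - 5*I²)
G(-1*24, 59) - 1*4234 = (6 + 59 - 5*(-1*24)²) - 1*4234 = (6 + 59 - 5*(-24)²) - 4234 = (6 + 59 - 5*576) - 4234 = (6 + 59 - 2880) - 4234 = -2815 - 4234 = -7049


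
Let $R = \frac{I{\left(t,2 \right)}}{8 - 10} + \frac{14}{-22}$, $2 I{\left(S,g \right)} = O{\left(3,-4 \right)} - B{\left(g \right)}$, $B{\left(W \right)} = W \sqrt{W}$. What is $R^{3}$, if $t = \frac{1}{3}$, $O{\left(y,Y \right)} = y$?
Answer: $- \frac{404125}{85184} + \frac{12131 \sqrt{2}}{3872} \approx -0.3134$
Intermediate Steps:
$B{\left(W \right)} = W^{\frac{3}{2}}$
$t = \frac{1}{3} \approx 0.33333$
$I{\left(S,g \right)} = \frac{3}{2} - \frac{g^{\frac{3}{2}}}{2}$ ($I{\left(S,g \right)} = \frac{3 - g^{\frac{3}{2}}}{2} = \frac{3}{2} - \frac{g^{\frac{3}{2}}}{2}$)
$R = - \frac{61}{44} + \frac{\sqrt{2}}{2}$ ($R = \frac{\frac{3}{2} - \frac{2^{\frac{3}{2}}}{2}}{8 - 10} + \frac{14}{-22} = \frac{\frac{3}{2} - \frac{2 \sqrt{2}}{2}}{8 - 10} + 14 \left(- \frac{1}{22}\right) = \frac{\frac{3}{2} - \sqrt{2}}{-2} - \frac{7}{11} = \left(\frac{3}{2} - \sqrt{2}\right) \left(- \frac{1}{2}\right) - \frac{7}{11} = \left(- \frac{3}{4} + \frac{\sqrt{2}}{2}\right) - \frac{7}{11} = - \frac{61}{44} + \frac{\sqrt{2}}{2} \approx -0.67926$)
$R^{3} = \left(- \frac{61}{44} + \frac{\sqrt{2}}{2}\right)^{3}$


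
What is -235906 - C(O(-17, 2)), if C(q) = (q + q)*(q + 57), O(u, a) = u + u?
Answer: -234342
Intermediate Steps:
O(u, a) = 2*u
C(q) = 2*q*(57 + q) (C(q) = (2*q)*(57 + q) = 2*q*(57 + q))
-235906 - C(O(-17, 2)) = -235906 - 2*2*(-17)*(57 + 2*(-17)) = -235906 - 2*(-34)*(57 - 34) = -235906 - 2*(-34)*23 = -235906 - 1*(-1564) = -235906 + 1564 = -234342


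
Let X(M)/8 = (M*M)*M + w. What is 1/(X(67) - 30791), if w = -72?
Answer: 1/2374737 ≈ 4.2110e-7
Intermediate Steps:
X(M) = -576 + 8*M³ (X(M) = 8*((M*M)*M - 72) = 8*(M²*M - 72) = 8*(M³ - 72) = 8*(-72 + M³) = -576 + 8*M³)
1/(X(67) - 30791) = 1/((-576 + 8*67³) - 30791) = 1/((-576 + 8*300763) - 30791) = 1/((-576 + 2406104) - 30791) = 1/(2405528 - 30791) = 1/2374737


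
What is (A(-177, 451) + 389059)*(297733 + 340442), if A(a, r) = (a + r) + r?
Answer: 248750404200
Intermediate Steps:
A(a, r) = a + 2*r
(A(-177, 451) + 389059)*(297733 + 340442) = ((-177 + 2*451) + 389059)*(297733 + 340442) = ((-177 + 902) + 389059)*638175 = (725 + 389059)*638175 = 389784*638175 = 248750404200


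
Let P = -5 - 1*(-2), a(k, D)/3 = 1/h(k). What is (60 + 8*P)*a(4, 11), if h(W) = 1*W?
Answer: 27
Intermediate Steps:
h(W) = W
a(k, D) = 3/k
P = -3 (P = -5 + 2 = -3)
(60 + 8*P)*a(4, 11) = (60 + 8*(-3))*(3/4) = (60 - 24)*(3*(¼)) = 36*(¾) = 27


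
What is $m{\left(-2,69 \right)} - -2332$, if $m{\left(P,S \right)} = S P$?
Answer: $2194$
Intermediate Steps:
$m{\left(P,S \right)} = P S$
$m{\left(-2,69 \right)} - -2332 = \left(-2\right) 69 - -2332 = -138 + 2332 = 2194$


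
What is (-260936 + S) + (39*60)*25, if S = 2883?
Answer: -199553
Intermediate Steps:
(-260936 + S) + (39*60)*25 = (-260936 + 2883) + (39*60)*25 = -258053 + 2340*25 = -258053 + 58500 = -199553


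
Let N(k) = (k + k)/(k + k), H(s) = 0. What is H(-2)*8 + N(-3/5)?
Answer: 1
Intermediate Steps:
N(k) = 1 (N(k) = (2*k)/((2*k)) = (2*k)*(1/(2*k)) = 1)
H(-2)*8 + N(-3/5) = 0*8 + 1 = 0 + 1 = 1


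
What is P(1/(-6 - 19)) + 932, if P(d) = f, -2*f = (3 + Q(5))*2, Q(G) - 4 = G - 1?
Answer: 921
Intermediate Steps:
Q(G) = 3 + G (Q(G) = 4 + (G - 1) = 4 + (-1 + G) = 3 + G)
f = -11 (f = -(3 + (3 + 5))*2/2 = -(3 + 8)*2/2 = -11*2/2 = -½*22 = -11)
P(d) = -11
P(1/(-6 - 19)) + 932 = -11 + 932 = 921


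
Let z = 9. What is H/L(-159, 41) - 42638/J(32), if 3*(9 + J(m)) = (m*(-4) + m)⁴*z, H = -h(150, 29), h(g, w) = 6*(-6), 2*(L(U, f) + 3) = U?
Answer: -6117640106/14014217745 ≈ -0.43653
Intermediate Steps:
L(U, f) = -3 + U/2
h(g, w) = -36
H = 36 (H = -1*(-36) = 36)
J(m) = -9 + 243*m⁴ (J(m) = -9 + ((m*(-4) + m)⁴*9)/3 = -9 + ((-4*m + m)⁴*9)/3 = -9 + ((-3*m)⁴*9)/3 = -9 + ((81*m⁴)*9)/3 = -9 + (729*m⁴)/3 = -9 + 243*m⁴)
H/L(-159, 41) - 42638/J(32) = 36/(-3 + (½)*(-159)) - 42638/(-9 + 243*32⁴) = 36/(-3 - 159/2) - 42638/(-9 + 243*1048576) = 36/(-165/2) - 42638/(-9 + 254803968) = 36*(-2/165) - 42638/254803959 = -24/55 - 42638*1/254803959 = -24/55 - 42638/254803959 = -6117640106/14014217745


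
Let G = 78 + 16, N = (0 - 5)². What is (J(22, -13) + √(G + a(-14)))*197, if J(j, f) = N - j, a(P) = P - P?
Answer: 591 + 197*√94 ≈ 2501.0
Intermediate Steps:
a(P) = 0
N = 25 (N = (-5)² = 25)
G = 94
J(j, f) = 25 - j
(J(22, -13) + √(G + a(-14)))*197 = ((25 - 1*22) + √(94 + 0))*197 = ((25 - 22) + √94)*197 = (3 + √94)*197 = 591 + 197*√94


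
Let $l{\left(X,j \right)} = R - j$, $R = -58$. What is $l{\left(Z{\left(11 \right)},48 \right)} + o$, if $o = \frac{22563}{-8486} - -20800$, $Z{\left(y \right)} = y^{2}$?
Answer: $\frac{175586721}{8486} \approx 20691.0$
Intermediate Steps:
$l{\left(X,j \right)} = -58 - j$
$o = \frac{176486237}{8486}$ ($o = 22563 \left(- \frac{1}{8486}\right) + 20800 = - \frac{22563}{8486} + 20800 = \frac{176486237}{8486} \approx 20797.0$)
$l{\left(Z{\left(11 \right)},48 \right)} + o = \left(-58 - 48\right) + \frac{176486237}{8486} = -106 + \frac{176486237}{8486} = \frac{175586721}{8486}$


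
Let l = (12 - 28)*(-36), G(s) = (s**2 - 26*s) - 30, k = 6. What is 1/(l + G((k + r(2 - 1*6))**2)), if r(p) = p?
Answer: 1/458 ≈ 0.0021834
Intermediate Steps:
G(s) = -30 + s**2 - 26*s
l = 576 (l = -16*(-36) = 576)
1/(l + G((k + r(2 - 1*6))**2)) = 1/(576 + (-30 + ((6 + (2 - 1*6))**2)**2 - 26*(6 + (2 - 1*6))**2)) = 1/(576 + (-30 + ((6 + (2 - 6))**2)**2 - 26*(6 + (2 - 6))**2)) = 1/(576 + (-30 + ((6 - 4)**2)**2 - 26*(6 - 4)**2)) = 1/(576 + (-30 + (2**2)**2 - 26*2**2)) = 1/(576 + (-30 + 4**2 - 26*4)) = 1/(576 + (-30 + 16 - 104)) = 1/(576 - 118) = 1/458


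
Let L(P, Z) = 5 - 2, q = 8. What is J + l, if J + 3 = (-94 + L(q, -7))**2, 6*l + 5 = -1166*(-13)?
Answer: 21607/2 ≈ 10804.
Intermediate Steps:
l = 5051/2 (l = -5/6 + (-1166*(-13))/6 = -5/6 + (1/6)*15158 = -5/6 + 7579/3 = 5051/2 ≈ 2525.5)
L(P, Z) = 3
J = 8278 (J = -3 + (-94 + 3)**2 = -3 + (-91)**2 = -3 + 8281 = 8278)
J + l = 8278 + 5051/2 = 21607/2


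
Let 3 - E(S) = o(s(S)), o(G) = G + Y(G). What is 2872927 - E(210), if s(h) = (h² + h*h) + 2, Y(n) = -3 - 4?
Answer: 2961119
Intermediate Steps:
Y(n) = -7
s(h) = 2 + 2*h² (s(h) = (h² + h²) + 2 = 2*h² + 2 = 2 + 2*h²)
o(G) = -7 + G (o(G) = G - 7 = -7 + G)
E(S) = 8 - 2*S² (E(S) = 3 - (-7 + (2 + 2*S²)) = 3 - (-5 + 2*S²) = 3 + (5 - 2*S²) = 8 - 2*S²)
2872927 - E(210) = 2872927 - (8 - 2*210²) = 2872927 - (8 - 2*44100) = 2872927 - (8 - 88200) = 2872927 - 1*(-88192) = 2872927 + 88192 = 2961119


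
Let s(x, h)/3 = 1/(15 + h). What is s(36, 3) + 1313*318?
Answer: 2505205/6 ≈ 4.1753e+5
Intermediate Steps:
s(x, h) = 3/(15 + h)
s(36, 3) + 1313*318 = 3/(15 + 3) + 1313*318 = 3/18 + 417534 = 3*(1/18) + 417534 = ⅙ + 417534 = 2505205/6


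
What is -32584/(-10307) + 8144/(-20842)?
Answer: 297587760/107409247 ≈ 2.7706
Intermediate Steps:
-32584/(-10307) + 8144/(-20842) = -32584*(-1/10307) + 8144*(-1/20842) = 32584/10307 - 4072/10421 = 297587760/107409247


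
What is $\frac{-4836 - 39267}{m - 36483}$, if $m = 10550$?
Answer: $\frac{44103}{25933} \approx 1.7007$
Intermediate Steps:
$\frac{-4836 - 39267}{m - 36483} = \frac{-4836 - 39267}{10550 - 36483} = - \frac{44103}{-25933} = \left(-44103\right) \left(- \frac{1}{25933}\right) = \frac{44103}{25933}$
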